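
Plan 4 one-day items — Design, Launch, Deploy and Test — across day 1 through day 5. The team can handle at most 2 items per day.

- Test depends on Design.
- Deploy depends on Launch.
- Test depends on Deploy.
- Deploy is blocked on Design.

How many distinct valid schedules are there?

20

Splitting on Design: it can be day 1 (10), day 2 (7), day 3 (3). Listing each branch's schedules as (Launch, Deploy, Test) by day number:
Design=day 1: (1,2,3) (1,2,4) (1,2,5) (1,3,4) (1,3,5) (1,4,5) (2,3,4) (2,3,5) (2,4,5) (3,4,5) — 10.
Design=day 2: (1,3,4) (1,3,5) (1,4,5) (2,3,4) (2,3,5) (2,4,5) (3,4,5) — 7.
Design=day 3: (1,4,5) (2,4,5) (3,4,5) — 3.
Summing: 10 + 7 + 3 = 20.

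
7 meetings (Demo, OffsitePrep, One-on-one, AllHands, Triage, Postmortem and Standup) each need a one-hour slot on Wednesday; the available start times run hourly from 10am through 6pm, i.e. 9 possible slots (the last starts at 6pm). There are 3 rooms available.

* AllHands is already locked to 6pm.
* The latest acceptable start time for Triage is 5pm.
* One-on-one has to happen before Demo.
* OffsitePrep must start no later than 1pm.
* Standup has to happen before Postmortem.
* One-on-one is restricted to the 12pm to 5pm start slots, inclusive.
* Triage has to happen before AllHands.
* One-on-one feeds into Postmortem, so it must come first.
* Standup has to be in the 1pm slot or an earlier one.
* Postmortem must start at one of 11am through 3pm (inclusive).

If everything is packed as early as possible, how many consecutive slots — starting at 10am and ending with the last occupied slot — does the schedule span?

The precedence chain requires at least 2 distinct slots.
With at most 3 per slot and 7 meetings, at least 3 slots are needed.
AllHands can't be placed before 6pm — that is slot 9 counting from 10am — so the schedule must run through at least 9 slots.
9 works (last occupied slot: 6pm): for example Demo=1pm, OffsitePrep=10am, Triage=10am, Postmortem=1pm, Standup=10am, AllHands=6pm, One-on-one=12pm.

9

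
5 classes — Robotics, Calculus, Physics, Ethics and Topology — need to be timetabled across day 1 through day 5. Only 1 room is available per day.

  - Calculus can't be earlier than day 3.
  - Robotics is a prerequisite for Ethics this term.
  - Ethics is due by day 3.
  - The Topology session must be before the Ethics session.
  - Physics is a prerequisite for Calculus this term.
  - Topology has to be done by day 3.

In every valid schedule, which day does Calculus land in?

Calculus is available from day 3.
So Calculus is pinned to day 5.

day 5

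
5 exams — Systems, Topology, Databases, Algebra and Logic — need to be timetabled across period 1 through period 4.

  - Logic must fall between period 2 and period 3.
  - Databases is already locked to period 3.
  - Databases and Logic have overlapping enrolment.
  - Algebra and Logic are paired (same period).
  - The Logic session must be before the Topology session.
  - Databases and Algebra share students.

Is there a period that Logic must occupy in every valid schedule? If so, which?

Logic's window is period 2–period 3.
Databases is fixed at period 3, and Logic can't share a period with Databases.
So Logic must be period 2.

period 2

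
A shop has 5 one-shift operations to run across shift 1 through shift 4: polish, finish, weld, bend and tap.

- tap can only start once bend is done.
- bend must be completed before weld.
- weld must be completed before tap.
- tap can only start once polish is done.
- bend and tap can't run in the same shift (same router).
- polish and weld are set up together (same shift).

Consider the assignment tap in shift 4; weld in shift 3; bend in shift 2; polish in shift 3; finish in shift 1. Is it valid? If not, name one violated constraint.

Yes

polish and weld are set up together (same shift) — holds.
bend and tap can't run in the same shift (same router) — holds.
tap can only start once polish is done — holds.
weld must be completed before tap — holds.
tap can only start once bend is done — holds.
bend must be completed before weld — holds.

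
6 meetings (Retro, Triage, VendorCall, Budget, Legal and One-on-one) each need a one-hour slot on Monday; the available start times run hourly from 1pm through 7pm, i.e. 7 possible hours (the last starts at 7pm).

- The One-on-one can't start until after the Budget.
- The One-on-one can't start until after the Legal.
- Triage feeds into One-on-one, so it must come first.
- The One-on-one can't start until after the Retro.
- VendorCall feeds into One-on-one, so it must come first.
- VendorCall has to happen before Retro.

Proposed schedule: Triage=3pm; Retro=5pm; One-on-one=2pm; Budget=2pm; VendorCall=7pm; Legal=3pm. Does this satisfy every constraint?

Triage feeds into One-on-one, so it must come first — violated.
The One-on-one can't start until after the Legal — violated.
VendorCall has to happen before Retro — violated.
The One-on-one can't start until after the Retro — violated.
VendorCall feeds into One-on-one, so it must come first — violated.
The One-on-one can't start until after the Budget — violated.

No. VendorCall feeds into One-on-one, so it must come first is not satisfied.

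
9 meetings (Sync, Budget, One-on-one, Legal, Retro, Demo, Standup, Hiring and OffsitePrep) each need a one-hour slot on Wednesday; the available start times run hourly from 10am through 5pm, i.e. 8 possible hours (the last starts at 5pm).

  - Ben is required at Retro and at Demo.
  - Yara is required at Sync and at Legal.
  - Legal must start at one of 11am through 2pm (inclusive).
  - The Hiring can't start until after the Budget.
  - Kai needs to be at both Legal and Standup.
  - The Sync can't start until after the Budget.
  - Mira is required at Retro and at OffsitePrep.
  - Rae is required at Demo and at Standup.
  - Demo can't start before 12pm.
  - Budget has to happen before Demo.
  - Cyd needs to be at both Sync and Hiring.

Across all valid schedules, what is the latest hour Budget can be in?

3pm

Downstream work caps Budget at 4pm.
Budget at 3pm is achievable: Budget in 3pm, Hiring in 5pm, Retro in 10am, One-on-one in 10am, Legal in 11am, Sync in 4pm, Standup in 10am, Demo in 4pm, OffsitePrep in 11am.
Nothing later works — the conflict constraints rule out every hour after 3pm.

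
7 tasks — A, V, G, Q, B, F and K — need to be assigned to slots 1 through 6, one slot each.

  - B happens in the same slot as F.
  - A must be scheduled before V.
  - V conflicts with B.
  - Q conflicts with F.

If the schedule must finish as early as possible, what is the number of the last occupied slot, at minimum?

slot 2

The precedence chain requires at least 2 distinct slots.
2 works (last occupied slot: 2): for example B in 1, A in 1, V in 2, Q in 2, G in 1, K in 1, F in 1.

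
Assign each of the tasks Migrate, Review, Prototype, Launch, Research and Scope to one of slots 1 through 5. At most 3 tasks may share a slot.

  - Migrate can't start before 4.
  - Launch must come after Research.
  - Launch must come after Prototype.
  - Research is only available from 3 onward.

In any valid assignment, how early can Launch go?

Precedence pushes Launch to at least 4.
Launch at 4 is achievable: Review -> 1; Research -> 3; Migrate -> 4; Scope -> 1; Launch -> 4; Prototype -> 1.

4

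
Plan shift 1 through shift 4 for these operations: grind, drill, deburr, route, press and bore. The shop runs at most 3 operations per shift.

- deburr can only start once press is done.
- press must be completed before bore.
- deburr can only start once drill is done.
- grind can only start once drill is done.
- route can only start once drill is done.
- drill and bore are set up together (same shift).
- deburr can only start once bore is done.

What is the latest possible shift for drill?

shift 3

Drill must be in the same shift as bore, which can't be before shift 2, so drill is at least shift 2; downstream work caps drill at shift 3.
drill at shift 3 is achievable: grind=shift 4, bore=shift 3, drill=shift 3, route=shift 4, press=shift 1, deburr=shift 4.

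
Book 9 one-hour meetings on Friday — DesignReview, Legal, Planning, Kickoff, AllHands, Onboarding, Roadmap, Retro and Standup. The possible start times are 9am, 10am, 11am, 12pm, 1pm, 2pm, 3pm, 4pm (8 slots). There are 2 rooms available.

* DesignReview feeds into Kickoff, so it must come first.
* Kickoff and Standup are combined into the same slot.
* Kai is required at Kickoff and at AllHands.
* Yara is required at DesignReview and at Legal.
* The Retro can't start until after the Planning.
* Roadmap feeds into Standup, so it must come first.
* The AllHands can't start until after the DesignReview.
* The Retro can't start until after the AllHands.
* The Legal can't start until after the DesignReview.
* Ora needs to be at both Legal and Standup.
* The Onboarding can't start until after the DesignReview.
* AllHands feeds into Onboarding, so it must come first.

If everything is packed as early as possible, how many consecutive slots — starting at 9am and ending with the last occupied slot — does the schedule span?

5 slots

The precedence chain requires at least 3 distinct slots.
With at most 2 per slot and 9 meetings, at least 5 slots are needed.
5 works (last occupied slot: 1pm): for example Planning in 9am; Roadmap in 12pm; Legal in 10am; AllHands in 10am; Kickoff in 1pm; Standup in 1pm; DesignReview in 9am; Retro in 11am; Onboarding in 11am.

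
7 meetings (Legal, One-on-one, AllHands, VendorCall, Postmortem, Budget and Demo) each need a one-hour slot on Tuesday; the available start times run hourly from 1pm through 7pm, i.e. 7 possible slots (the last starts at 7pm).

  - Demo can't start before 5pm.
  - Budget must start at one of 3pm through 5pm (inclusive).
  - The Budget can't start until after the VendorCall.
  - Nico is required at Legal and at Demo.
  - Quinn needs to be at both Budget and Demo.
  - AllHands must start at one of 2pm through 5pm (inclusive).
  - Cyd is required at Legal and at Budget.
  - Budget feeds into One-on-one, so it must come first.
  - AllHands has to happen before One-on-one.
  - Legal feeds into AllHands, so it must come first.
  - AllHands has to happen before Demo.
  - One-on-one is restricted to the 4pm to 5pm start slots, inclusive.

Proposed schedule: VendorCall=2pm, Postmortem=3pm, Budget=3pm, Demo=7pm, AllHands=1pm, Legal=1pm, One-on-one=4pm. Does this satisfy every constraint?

No. AllHands must start at one of 2pm through 5pm (inclusive) is not satisfied.

AllHands has to happen before Demo — holds.
The Budget can't start until after the VendorCall — holds.
Cyd is required at Legal and at Budget — holds.
Legal feeds into AllHands, so it must come first — violated.
AllHands must start at one of 2pm through 5pm (inclusive) — violated.
Nico is required at Legal and at Demo — holds.
AllHands has to happen before One-on-one — holds.
Quinn needs to be at both Budget and Demo — holds.
Budget feeds into One-on-one, so it must come first — holds.
Demo can't start before 5pm — holds.
One-on-one is restricted to the 4pm to 5pm start slots, inclusive — holds.
Budget must start at one of 3pm through 5pm (inclusive) — holds.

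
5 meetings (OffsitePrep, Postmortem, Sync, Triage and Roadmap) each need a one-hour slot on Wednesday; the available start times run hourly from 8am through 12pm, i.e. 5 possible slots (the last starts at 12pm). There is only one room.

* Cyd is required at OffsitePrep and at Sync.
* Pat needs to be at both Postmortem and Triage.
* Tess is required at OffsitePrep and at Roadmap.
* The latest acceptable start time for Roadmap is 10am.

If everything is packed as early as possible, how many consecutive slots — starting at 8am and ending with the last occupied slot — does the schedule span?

5 slots

With at most 1 per slot and 5 meetings, at least 5 slots are needed.
5 works (last occupied slot: 12pm): for example Roadmap in 8am, Triage in 12pm, Sync in 11am, OffsitePrep in 9am, Postmortem in 10am.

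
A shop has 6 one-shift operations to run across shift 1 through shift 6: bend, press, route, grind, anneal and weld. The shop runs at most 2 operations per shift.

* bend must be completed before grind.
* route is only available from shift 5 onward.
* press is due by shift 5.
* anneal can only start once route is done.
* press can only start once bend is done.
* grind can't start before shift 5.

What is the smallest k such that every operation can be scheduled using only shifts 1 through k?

6 shifts

The precedence chain requires at least 2 distinct shifts.
With at most 2 per shift and 6 operations, at least 3 shifts are needed.
Propagating the time windows through the other constraints, anneal can't land before shift 6, so the schedule must run through at least shift 6.
6 works (last occupied shift: shift 6): for example press -> shift 2; route -> shift 5; anneal -> shift 6; bend -> shift 1; weld -> shift 1; grind -> shift 5.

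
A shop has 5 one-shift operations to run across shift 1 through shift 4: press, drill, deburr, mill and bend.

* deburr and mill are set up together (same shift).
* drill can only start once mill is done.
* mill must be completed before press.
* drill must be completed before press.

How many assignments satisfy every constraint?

16

Splitting on press: it can be shift 3 (4), shift 4 (12). Listing each branch's schedules as (drill, deburr, mill, bend) by shift number:
press=shift 3: (2,1,1,1) (2,1,1,2) (2,1,1,3) (2,1,1,4) — 4.
press=shift 4: (2,1,1,1) (2,1,1,2) (2,1,1,3) (2,1,1,4) (3,1,1,1) (3,1,1,2) (3,1,1,3) (3,1,1,4) (3,2,2,1) (3,2,2,2) (3,2,2,3) (3,2,2,4) — 12.
Summing: 4 + 12 = 16.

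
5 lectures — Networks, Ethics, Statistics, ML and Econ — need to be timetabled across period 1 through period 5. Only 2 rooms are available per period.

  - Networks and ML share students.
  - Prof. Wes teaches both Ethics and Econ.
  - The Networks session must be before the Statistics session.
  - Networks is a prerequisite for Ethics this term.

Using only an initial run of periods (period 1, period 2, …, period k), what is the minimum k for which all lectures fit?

The precedence chain requires at least 2 distinct periods.
With at most 2 per period and 5 lectures, at least 3 periods are needed.
3 works (last occupied period: period 3): for example Econ in period 1; Statistics in period 2; Networks in period 1; ML in period 3; Ethics in period 2.

3 periods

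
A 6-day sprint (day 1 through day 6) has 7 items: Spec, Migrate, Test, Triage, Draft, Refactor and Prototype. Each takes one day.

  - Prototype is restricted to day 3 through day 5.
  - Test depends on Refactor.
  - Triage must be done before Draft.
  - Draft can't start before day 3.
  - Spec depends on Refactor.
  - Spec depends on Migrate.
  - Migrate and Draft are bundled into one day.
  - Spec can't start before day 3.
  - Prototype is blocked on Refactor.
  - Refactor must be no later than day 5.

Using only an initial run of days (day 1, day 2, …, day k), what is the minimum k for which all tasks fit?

The precedence chain requires at least 3 distinct days.
Propagating the time windows through the other constraints, Spec can't land before day 4, so the schedule must run through at least day 4.
4 works (last occupied day: day 4): for example Refactor=day 1; Migrate=day 3; Draft=day 3; Prototype=day 3; Spec=day 4; Test=day 2; Triage=day 1.

4 days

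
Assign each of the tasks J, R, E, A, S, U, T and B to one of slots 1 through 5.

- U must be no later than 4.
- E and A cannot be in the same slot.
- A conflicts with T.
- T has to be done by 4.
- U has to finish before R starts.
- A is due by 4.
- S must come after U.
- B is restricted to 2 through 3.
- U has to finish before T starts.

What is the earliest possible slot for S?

2

Precedence pushes S to at least 2.
S at 2 is achievable: R in 2, A in 1, U in 1, B in 2, E in 2, J in 1, T in 2, S in 2.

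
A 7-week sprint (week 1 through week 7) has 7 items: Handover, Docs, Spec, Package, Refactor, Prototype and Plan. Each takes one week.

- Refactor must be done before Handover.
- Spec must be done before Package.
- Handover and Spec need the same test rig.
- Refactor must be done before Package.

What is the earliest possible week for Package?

week 2

Precedence pushes Package to at least week 2.
Package at week 2 is achievable: Refactor in week 1; Docs in week 1; Package in week 2; Plan in week 1; Spec in week 1; Prototype in week 1; Handover in week 2.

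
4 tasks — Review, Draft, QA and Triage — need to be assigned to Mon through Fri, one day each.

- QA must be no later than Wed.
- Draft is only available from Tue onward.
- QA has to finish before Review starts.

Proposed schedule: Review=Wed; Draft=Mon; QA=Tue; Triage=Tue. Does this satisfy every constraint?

Draft is only available from Tue onward — violated.
QA has to finish before Review starts — holds.
QA must be no later than Wed — holds.

Invalid. Draft is only available from Tue onward.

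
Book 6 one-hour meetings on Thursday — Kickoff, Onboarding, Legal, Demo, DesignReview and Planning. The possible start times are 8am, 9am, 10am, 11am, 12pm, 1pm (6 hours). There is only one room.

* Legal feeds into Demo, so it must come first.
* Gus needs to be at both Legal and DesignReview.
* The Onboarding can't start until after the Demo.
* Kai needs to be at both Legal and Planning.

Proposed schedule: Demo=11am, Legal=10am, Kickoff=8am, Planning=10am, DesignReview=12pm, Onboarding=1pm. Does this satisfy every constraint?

The Onboarding can't start until after the Demo — holds.
Gus needs to be at both Legal and DesignReview — holds.
Legal feeds into Demo, so it must come first — holds.
There is only one room — violated.
Kai needs to be at both Legal and Planning — violated.

No. Kai needs to be at both Legal and Planning is not satisfied.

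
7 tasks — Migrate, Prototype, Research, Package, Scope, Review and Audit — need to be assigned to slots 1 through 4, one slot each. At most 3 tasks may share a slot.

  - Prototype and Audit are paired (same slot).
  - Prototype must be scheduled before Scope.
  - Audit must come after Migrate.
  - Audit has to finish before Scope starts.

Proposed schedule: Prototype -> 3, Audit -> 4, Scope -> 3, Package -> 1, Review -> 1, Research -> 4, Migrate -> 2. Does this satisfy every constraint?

Prototype must be scheduled before Scope — violated.
Audit has to finish before Scope starts — violated.
Prototype and Audit are paired (same slot) — violated.
Audit must come after Migrate — holds.
At most 3 tasks may share a slot — holds.

Invalid. Audit has to finish before Scope starts.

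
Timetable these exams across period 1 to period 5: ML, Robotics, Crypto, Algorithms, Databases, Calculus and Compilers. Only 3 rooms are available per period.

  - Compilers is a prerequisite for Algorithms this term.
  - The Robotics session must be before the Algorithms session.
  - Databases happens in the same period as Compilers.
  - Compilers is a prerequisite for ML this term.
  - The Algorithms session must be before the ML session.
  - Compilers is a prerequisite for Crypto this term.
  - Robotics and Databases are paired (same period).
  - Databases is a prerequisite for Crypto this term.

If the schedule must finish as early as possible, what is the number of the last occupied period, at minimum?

period 3

The precedence chain requires at least 3 distinct periods.
With at most 3 per period and 7 exams, at least 3 periods are needed.
3 works (last occupied period: period 3): for example Databases=period 1, Crypto=period 2, Compilers=period 1, Calculus=period 2, Algorithms=period 2, ML=period 3, Robotics=period 1.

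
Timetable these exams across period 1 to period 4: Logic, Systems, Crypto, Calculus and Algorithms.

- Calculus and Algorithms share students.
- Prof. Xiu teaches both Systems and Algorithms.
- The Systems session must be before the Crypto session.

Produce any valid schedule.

Systems in period 1; Logic in period 1; Calculus in period 1; Crypto in period 2; Algorithms in period 2

Checking: Systems(period 1) before Crypto(period 2); Systems(period 1) != Algorithms(period 2); Calculus(period 1) != Algorithms(period 2).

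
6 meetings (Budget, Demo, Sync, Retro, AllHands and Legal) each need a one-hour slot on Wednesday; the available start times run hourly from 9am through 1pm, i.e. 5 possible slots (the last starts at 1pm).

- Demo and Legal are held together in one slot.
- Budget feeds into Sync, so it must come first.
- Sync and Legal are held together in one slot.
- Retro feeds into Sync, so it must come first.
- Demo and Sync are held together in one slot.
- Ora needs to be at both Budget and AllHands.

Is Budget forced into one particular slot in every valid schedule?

Budget can be 9am (e.g. Retro -> 9am; Sync -> 10am; Legal -> 10am; Demo -> 10am; AllHands -> 10am; Budget -> 9am) or 10am (e.g. Retro in 9am; Sync in 11am; Demo in 11am; Budget in 10am; Legal in 11am; AllHands in 9am).

No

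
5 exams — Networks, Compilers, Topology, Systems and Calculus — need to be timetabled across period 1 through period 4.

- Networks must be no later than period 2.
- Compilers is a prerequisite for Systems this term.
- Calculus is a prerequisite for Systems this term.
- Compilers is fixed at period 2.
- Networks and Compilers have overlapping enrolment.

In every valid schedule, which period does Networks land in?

period 1

Networks's window is period 1–period 2.
Compilers is fixed at period 2, and Networks can't share a period with Compilers.
So Networks must be period 1.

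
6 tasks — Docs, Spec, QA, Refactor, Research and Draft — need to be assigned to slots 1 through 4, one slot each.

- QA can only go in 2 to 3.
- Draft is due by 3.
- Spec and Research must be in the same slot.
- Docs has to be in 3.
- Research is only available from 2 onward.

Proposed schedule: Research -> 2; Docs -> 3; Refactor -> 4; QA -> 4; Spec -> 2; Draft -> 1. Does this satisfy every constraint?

Research is only available from 2 onward — holds.
Docs has to be in 3 — holds.
Draft is due by 3 — holds.
QA can only go in 2 to 3 — violated.
Spec and Research must be in the same slot — holds.

Invalid. QA can only go in 2 to 3.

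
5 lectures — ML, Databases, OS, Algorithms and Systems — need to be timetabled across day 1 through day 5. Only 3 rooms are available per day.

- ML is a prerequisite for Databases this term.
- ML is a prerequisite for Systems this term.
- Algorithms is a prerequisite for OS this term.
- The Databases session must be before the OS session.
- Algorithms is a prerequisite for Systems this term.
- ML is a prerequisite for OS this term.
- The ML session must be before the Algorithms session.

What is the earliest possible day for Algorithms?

day 2

Precedence pushes Algorithms to at least day 2; downstream work caps Algorithms at day 4.
Algorithms at day 2 is achievable: Systems=day 3; ML=day 1; Databases=day 2; OS=day 3; Algorithms=day 2.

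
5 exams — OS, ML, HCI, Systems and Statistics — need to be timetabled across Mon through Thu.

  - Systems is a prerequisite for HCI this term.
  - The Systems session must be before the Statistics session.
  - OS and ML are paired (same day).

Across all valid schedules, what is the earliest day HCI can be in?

Tue

Precedence pushes HCI to at least Tue.
HCI at Tue is achievable: Statistics=Tue, Systems=Mon, ML=Mon, OS=Mon, HCI=Tue.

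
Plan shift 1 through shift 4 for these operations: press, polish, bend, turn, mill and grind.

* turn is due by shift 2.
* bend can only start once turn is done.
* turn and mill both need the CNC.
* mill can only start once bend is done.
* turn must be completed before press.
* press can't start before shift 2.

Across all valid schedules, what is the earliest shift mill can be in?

shift 3

Precedence pushes mill to at least shift 3.
mill at shift 3 is achievable: polish=shift 1; grind=shift 1; bend=shift 2; turn=shift 1; mill=shift 3; press=shift 2.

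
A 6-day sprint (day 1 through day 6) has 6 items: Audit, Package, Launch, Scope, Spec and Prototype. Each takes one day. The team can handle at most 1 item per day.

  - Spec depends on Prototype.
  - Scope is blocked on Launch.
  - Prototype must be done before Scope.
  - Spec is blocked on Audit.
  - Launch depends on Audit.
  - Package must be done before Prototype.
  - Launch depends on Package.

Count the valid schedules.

Splitting on Audit: it can be day 1 (5), day 2 (5), day 3 (3). Listing each branch's schedules as (Package, Launch, Scope, Spec, Prototype) by day number:
Audit=day 1: (2,3,5,6,4) (2,3,6,5,4) (2,4,5,6,3) (2,4,6,5,3) (2,5,6,4,3) — 5.
Audit=day 2: (1,3,5,6,4) (1,3,6,5,4) (1,4,5,6,3) (1,4,6,5,3) (1,5,6,4,3) — 5.
Audit=day 3: (1,4,5,6,2) (1,4,6,5,2) (1,5,6,4,2) — 3.
Summing: 5 + 5 + 3 = 13.

13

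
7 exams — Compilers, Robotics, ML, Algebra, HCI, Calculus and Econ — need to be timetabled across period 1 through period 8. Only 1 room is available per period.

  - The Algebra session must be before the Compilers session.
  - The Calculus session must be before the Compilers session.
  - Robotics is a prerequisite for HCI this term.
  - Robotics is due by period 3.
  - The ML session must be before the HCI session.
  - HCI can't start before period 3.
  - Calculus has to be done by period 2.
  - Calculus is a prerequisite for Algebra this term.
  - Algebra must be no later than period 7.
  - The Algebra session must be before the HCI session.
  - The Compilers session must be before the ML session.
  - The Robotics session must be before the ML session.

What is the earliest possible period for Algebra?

period 2

Precedence pushes Algebra to at least period 2; Algebra's own window allows nothing later than period 7; downstream work caps Algebra at period 5.
Algebra at period 2 is achievable: Compilers -> period 4, ML -> period 5, HCI -> period 6, Algebra -> period 2, Calculus -> period 1, Robotics -> period 3, Econ -> period 7.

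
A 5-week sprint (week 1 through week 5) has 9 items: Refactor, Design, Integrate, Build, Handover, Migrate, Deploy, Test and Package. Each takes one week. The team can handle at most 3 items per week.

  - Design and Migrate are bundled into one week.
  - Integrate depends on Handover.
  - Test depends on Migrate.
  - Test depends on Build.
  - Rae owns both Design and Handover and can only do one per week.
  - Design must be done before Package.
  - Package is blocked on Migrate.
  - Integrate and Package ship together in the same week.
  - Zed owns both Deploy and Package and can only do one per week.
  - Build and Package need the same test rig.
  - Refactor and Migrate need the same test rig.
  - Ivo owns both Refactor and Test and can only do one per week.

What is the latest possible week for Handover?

Downstream work caps Handover at week 4.
Handover at week 4 is achievable: Handover in week 4, Design in week 1, Refactor in week 3, Test in week 2, Migrate in week 1, Build in week 1, Deploy in week 2, Package in week 5, Integrate in week 5.

week 4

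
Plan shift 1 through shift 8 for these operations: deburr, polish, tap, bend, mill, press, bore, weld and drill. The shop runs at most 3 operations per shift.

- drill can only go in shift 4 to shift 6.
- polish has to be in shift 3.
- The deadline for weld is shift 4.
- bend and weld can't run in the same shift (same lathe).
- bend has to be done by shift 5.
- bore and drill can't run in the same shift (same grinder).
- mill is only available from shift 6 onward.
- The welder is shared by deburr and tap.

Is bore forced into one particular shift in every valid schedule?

bore can be shift 1 (e.g. press in shift 2, tap in shift 2, mill in shift 6, weld in shift 1, bend in shift 2, bore in shift 1, polish in shift 3, deburr in shift 1, drill in shift 4) or shift 2 (e.g. press in shift 1, weld in shift 1, tap in shift 2, bend in shift 2, polish in shift 3, deburr in shift 1, bore in shift 2, drill in shift 4, mill in shift 6).

No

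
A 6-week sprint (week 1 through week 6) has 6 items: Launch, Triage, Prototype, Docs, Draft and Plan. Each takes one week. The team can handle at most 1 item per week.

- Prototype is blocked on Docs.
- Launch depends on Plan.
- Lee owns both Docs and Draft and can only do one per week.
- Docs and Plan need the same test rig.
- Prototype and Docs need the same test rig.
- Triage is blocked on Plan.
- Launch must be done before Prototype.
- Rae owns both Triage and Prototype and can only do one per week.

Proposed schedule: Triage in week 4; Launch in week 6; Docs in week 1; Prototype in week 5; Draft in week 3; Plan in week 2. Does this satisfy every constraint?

Prototype is blocked on Docs — holds.
Rae owns both Triage and Prototype and can only do one per week — holds.
Prototype and Docs need the same test rig — holds.
Launch must be done before Prototype — violated.
Docs and Plan need the same test rig — holds.
Lee owns both Docs and Draft and can only do one per week — holds.
Launch depends on Plan — holds.
The team can handle at most 1 item per week — holds.
Triage is blocked on Plan — holds.

No — it violates: Launch must be done before Prototype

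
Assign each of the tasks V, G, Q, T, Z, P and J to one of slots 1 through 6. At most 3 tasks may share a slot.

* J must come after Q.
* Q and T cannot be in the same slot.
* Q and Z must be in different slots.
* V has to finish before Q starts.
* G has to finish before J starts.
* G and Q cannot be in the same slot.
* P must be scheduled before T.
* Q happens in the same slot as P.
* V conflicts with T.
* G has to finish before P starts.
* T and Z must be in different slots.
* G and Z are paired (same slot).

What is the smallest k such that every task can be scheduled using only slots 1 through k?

The precedence chain requires at least 3 distinct slots.
With at most 3 per slot and 7 tasks, at least 3 slots are needed.
3 works (last occupied slot: 3): for example Q=2, P=2, V=1, T=3, Z=1, J=3, G=1.

3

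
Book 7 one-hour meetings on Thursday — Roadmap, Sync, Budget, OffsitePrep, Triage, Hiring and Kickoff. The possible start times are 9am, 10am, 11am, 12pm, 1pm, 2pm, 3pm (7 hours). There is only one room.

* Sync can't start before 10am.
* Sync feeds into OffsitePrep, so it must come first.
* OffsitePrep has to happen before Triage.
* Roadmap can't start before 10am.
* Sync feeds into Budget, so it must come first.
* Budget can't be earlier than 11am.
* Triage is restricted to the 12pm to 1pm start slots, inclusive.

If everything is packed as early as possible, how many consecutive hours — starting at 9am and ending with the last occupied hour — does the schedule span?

The precedence chain requires at least 3 distinct hours.
With at most 1 per hour and 7 meetings, at least 7 hours are needed.
Triage can't be placed before 12pm — that is hour 4 counting from 9am — so the schedule must run through at least 4 hours.
7 works (last occupied hour: 3pm): for example Kickoff -> 3pm; OffsitePrep -> 11am; Hiring -> 9am; Triage -> 12pm; Sync -> 10am; Budget -> 1pm; Roadmap -> 2pm.

7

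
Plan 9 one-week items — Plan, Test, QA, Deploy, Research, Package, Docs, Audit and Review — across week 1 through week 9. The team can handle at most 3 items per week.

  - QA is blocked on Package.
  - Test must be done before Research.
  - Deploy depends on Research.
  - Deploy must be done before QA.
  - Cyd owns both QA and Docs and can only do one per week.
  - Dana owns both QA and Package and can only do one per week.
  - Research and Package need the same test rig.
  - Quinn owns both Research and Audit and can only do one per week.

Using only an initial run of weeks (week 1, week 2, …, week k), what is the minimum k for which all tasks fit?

4

The precedence chain requires at least 4 distinct weeks.
With at most 3 per week and 9 tasks, at least 3 weeks are needed.
4 works (last occupied week: week 4): for example Test in week 1; QA in week 4; Docs in week 2; Research in week 2; Audit in week 3; Deploy in week 3; Package in week 1; Plan in week 1; Review in week 2.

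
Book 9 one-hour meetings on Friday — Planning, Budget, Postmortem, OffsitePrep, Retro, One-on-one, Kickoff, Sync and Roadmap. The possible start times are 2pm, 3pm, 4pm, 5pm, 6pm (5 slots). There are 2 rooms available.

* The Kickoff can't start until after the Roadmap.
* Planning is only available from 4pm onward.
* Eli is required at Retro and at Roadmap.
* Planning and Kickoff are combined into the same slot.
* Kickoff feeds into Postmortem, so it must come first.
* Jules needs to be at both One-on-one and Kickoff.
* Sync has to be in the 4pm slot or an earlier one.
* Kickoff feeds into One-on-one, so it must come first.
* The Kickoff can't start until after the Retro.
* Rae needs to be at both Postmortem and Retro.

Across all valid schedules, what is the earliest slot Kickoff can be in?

Kickoff must be in the same slot as Planning, which can't be before 4pm, so Kickoff is at least 4pm; downstream work caps Kickoff at 5pm.
Kickoff at 4pm is achievable: Budget in 3pm, One-on-one in 5pm, Sync in 2pm, Roadmap in 3pm, Planning in 4pm, OffsitePrep in 6pm, Kickoff in 4pm, Postmortem in 5pm, Retro in 2pm.

4pm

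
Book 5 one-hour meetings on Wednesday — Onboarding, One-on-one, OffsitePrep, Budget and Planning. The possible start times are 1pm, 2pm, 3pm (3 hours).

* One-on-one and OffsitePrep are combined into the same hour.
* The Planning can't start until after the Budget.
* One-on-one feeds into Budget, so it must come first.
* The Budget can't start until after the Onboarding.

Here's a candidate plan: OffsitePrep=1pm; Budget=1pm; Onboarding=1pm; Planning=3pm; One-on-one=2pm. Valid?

One-on-one and OffsitePrep are combined into the same hour — violated.
One-on-one feeds into Budget, so it must come first — violated.
The Budget can't start until after the Onboarding — violated.
The Planning can't start until after the Budget — holds.

No — it violates: One-on-one feeds into Budget, so it must come first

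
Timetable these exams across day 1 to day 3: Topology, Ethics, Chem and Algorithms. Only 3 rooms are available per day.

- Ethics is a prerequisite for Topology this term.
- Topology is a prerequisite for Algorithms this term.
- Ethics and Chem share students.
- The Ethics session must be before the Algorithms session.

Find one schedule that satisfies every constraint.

Algorithms -> day 3; Topology -> day 2; Ethics -> day 1; Chem -> day 2

Checking: Topology(day 2) before Algorithms(day 3); Ethics(day 1) before Algorithms(day 3); Ethics(day 1) before Topology(day 2); Ethics(day 1) != Chem(day 2); max 2 per day (cap 3).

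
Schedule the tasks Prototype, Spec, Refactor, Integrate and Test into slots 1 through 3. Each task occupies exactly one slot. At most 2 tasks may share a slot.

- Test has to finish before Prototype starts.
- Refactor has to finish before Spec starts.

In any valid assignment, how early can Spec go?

Precedence pushes Spec to at least 2.
Spec at 2 is achievable: Prototype=2; Refactor=1; Integrate=3; Test=1; Spec=2.

2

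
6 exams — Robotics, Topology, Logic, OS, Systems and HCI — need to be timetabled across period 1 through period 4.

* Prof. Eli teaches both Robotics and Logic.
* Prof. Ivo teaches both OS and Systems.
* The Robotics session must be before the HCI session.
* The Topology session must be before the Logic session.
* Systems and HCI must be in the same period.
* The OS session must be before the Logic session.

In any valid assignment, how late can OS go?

period 3

Downstream work caps OS at period 3.
OS at period 3 is achievable: OS -> period 3; Logic -> period 4; Robotics -> period 1; HCI -> period 2; Topology -> period 1; Systems -> period 2.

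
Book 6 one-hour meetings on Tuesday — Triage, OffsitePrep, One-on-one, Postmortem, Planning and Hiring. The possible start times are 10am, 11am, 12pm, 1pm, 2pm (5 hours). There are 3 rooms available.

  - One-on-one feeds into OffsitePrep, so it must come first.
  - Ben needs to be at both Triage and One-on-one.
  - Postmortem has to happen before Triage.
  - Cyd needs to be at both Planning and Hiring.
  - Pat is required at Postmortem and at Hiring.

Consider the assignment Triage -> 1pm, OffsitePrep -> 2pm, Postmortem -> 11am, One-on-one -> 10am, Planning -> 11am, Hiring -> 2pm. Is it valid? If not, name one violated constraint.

One-on-one feeds into OffsitePrep, so it must come first — holds.
Pat is required at Postmortem and at Hiring — holds.
There are 3 rooms available — holds.
Ben needs to be at both Triage and One-on-one — holds.
Cyd needs to be at both Planning and Hiring — holds.
Postmortem has to happen before Triage — holds.

Valid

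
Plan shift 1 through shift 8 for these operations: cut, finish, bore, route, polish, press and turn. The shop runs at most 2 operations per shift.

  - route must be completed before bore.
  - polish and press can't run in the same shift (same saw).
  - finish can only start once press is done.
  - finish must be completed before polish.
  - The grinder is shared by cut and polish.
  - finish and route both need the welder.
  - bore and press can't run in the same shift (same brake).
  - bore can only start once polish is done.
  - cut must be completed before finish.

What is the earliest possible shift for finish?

shift 2

Precedence pushes finish to at least shift 2; downstream work caps finish at shift 6.
finish at shift 2 is achievable: route in shift 3; bore in shift 4; polish in shift 3; press in shift 1; turn in shift 2; cut in shift 1; finish in shift 2.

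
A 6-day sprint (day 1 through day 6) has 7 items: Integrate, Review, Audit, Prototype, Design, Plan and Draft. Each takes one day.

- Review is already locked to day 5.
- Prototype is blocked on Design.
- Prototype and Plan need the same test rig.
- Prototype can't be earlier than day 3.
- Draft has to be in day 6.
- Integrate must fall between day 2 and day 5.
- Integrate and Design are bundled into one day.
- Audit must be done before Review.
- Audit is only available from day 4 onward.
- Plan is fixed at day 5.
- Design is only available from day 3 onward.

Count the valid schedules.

4

Enumerating: Audit -> day 4; Review -> day 5; Plan -> day 5; Design -> day 3; Draft -> day 6; Prototype -> day 4; Integrate -> day 3 | Plan in day 5, Audit in day 4, Prototype in day 6, Draft in day 6, Integrate in day 3, Design in day 3, Review in day 5 | Design=day 4; Review=day 5; Audit=day 4; Prototype=day 6; Draft=day 6; Integrate=day 4; Plan=day 5 | Plan=day 5, Review=day 5, Integrate=day 5, Audit=day 4, Draft=day 6, Design=day 5, Prototype=day 6.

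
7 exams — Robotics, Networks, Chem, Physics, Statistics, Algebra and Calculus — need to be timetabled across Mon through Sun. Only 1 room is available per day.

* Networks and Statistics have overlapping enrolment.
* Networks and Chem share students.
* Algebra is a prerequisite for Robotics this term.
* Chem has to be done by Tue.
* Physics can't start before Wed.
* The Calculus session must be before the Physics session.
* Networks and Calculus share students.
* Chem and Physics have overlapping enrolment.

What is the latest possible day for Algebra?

Downstream work caps Algebra at Sat.
Algebra at Sat is achievable: Physics=Wed; Statistics=Fri; Algebra=Sat; Robotics=Sun; Networks=Thu; Chem=Mon; Calculus=Tue.

Sat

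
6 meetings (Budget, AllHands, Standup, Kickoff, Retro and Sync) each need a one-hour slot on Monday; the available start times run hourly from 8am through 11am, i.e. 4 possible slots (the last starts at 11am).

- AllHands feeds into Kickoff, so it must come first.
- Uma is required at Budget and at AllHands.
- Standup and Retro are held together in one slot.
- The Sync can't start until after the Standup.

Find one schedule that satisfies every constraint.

AllHands -> 8am, Kickoff -> 9am, Sync -> 9am, Standup -> 8am, Retro -> 8am, Budget -> 9am

Checking: AllHands(8am) before Kickoff(9am); Standup(8am) before Sync(9am); Budget(9am) != AllHands(8am); Standup = Retro = 8am.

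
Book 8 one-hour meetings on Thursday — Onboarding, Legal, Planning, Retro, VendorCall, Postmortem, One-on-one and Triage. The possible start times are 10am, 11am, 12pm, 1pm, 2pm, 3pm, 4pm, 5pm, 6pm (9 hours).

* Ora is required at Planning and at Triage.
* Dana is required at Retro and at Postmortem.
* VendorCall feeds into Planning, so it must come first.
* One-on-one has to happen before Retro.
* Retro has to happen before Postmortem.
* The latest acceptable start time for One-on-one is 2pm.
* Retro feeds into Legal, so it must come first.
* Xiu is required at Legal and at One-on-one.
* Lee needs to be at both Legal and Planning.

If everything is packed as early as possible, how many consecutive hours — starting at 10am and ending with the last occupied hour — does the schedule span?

3 hours

The precedence chain requires at least 3 distinct hours.
3 works (last occupied hour: 12pm): for example Planning in 11am; VendorCall in 10am; Onboarding in 10am; Postmortem in 12pm; Legal in 12pm; One-on-one in 10am; Retro in 11am; Triage in 10am.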